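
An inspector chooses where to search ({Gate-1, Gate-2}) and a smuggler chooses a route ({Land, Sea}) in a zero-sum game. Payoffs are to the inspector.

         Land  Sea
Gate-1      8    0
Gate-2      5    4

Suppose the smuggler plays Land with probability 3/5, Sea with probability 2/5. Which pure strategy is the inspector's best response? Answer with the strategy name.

Expected payoff of Gate-1: (3/5)·8 + (2/5)·0 = 24/5.
Expected payoff of Gate-2: (3/5)·5 + (2/5)·4 = 23/5.
The largest is 24/5, so the inspector's best response is Gate-1.

Gate-1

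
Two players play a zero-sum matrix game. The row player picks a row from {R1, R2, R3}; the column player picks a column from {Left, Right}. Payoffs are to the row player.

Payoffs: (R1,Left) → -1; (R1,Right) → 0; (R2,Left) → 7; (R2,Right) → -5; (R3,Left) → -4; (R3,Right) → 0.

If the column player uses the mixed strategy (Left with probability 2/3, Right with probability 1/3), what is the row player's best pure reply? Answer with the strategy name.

R2

Expected payoff of R1: (2/3)·(-1) + (1/3)·0 = -2/3.
Expected payoff of R2: (2/3)·7 + (1/3)·(-5) = 3.
Expected payoff of R3: (2/3)·(-4) + (1/3)·0 = -8/3.
The largest is 3, so the row player's best response is R2.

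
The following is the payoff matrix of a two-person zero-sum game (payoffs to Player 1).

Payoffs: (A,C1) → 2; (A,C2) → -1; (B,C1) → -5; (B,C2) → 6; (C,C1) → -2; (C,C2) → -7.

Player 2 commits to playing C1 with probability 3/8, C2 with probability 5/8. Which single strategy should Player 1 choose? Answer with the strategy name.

Expected payoff of A: (3/8)·2 + (5/8)·(-1) = 1/8.
Expected payoff of B: (3/8)·(-5) + (5/8)·6 = 15/8.
Expected payoff of C: (3/8)·(-2) + (5/8)·(-7) = -41/8.
The largest is 15/8, so Player 1's best response is B.

B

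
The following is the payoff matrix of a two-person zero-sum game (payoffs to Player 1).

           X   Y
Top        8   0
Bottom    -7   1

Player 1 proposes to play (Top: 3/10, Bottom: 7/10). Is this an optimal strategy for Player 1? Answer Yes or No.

No

Against X this mix gives (3/10)·8 + (7/10)·(-7) = -5/2.
Against Y this mix gives (3/10)·0 + (7/10)·1 = 7/10.
Player 2 will play X, holding Player 1 to -5/2. Shifting weight toward the row that does better against X would raise this floor (the equalizing mix achieves 1/2 against both X and Y), so the proposed strategy is not optimal.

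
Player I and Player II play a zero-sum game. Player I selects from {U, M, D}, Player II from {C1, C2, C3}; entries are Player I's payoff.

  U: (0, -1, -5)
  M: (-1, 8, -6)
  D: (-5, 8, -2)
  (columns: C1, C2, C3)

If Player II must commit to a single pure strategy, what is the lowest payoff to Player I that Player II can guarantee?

Column maxima: C1 → 0, C2 → 8, C3 → -2.
The smallest of these is -2.

-2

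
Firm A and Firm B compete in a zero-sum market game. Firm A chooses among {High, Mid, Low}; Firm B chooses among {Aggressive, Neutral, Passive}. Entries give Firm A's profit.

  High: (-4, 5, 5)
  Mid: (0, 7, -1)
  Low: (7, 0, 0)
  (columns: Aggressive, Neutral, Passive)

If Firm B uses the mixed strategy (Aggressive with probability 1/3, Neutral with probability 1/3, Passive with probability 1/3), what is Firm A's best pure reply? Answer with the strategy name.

Low

Expected payoff of High: (1/3)·(-4) + (1/3)·5 + (1/3)·5 = 2.
Expected payoff of Mid: (1/3)·0 + (1/3)·7 + (1/3)·(-1) = 2.
Expected payoff of Low: (1/3)·7 + (1/3)·0 + (1/3)·0 = 7/3.
The largest is 7/3, so Firm A's best response is Low.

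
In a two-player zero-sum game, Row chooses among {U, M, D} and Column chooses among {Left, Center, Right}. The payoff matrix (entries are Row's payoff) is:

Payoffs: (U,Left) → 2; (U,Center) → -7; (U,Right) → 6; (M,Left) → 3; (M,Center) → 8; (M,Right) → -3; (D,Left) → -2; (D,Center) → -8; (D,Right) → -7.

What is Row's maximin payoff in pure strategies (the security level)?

-3

Row minima: U → -7, M → -3, D → -8.
The best of these is -3.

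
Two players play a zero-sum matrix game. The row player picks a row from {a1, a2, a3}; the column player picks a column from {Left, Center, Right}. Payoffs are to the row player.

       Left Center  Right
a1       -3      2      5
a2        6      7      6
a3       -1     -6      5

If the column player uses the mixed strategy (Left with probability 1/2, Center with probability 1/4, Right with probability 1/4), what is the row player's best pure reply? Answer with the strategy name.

a2

Expected payoff of a1: (1/2)·(-3) + (1/4)·2 + (1/4)·5 = 1/4.
Expected payoff of a2: (1/2)·6 + (1/4)·7 + (1/4)·6 = 25/4.
Expected payoff of a3: (1/2)·(-1) + (1/4)·(-6) + (1/4)·5 = -3/4.
The largest is 25/4, so the row player's best response is a2.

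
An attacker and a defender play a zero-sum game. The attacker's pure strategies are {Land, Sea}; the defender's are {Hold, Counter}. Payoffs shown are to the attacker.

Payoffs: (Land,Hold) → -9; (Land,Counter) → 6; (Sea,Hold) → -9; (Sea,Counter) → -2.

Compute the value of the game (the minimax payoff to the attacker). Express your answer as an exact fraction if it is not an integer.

Row minima: Land → -9, Sea → -9; maximin = -9.
Column maxima: Hold → -9, Counter → 6; minimax = -9.
Since maximin = minimax = -9, there is a saddle point and the value is -9.

-9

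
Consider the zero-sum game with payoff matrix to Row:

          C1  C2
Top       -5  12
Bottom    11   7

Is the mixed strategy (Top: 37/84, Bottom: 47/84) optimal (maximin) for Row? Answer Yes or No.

Against C1 this mix gives (37/84)·(-5) + (47/84)·11 = 83/21.
Against C2 this mix gives (37/84)·12 + (47/84)·7 = 773/84.
Column will play C1, holding Row to 83/21. Shifting weight toward the row that does better against C1 would raise this floor (the equalizing mix achieves 167/21 against both C1 and C2), so the proposed strategy is not optimal.

No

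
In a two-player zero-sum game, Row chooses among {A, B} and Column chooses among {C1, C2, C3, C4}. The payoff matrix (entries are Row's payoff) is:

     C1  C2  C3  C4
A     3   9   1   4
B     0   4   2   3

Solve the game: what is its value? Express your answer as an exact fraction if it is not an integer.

Row minima: A → 1, B → 0; maximin = 1.
Column maxima: C1 → 3, C2 → 9, C3 → 2, C4 → 4; minimax = 2.
1 ≠ 2, so there is no saddle point; optimal play is mixed.
C2 is strictly dominated by C1 (it gives Row strictly more in every row), so Column never plays it.
C4 is strictly dominated by C1 (it gives Row strictly more in every row), so Column never plays it.
On the remaining 2×2 (A, B vs C1, C3):
Let Row play A with probability p. Expected payoff against C1: 3p + 0(1−p) = 3p; against C3: 1p + 2(1−p) = −p + 2.
Setting these equal: 3p = −p + 2 ⇒ 4p = 2 ⇒ p = 1/2, and the value is (3)·(1/2) = 3/2.
For Column: with q = P(C1), equating A's and B's payoffs gives 2q + 1 = −2q + 2 ⇒ q = 1/4.

3/2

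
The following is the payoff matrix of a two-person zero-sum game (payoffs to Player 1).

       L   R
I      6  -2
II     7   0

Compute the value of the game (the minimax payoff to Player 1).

0

Row minima: I → -2, II → 0; maximin = 0.
Column maxima: L → 7, R → 0; minimax = 0.
Since maximin = minimax = 0, there is a saddle point and the value is 0.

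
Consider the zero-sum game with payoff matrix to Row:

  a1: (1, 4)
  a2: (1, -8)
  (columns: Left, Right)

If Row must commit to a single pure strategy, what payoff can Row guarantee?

1

Row minima: a1 → 1, a2 → -8.
The best of these is 1.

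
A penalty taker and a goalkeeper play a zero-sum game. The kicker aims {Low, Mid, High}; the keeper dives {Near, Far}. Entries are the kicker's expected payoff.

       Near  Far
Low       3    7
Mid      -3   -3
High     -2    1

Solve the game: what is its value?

3

Row minima: Low → 3, Mid → -3, High → -2; maximin = 3.
Column maxima: Near → 3, Far → 7; minimax = 3.
Since maximin = minimax = 3, there is a saddle point and the value is 3.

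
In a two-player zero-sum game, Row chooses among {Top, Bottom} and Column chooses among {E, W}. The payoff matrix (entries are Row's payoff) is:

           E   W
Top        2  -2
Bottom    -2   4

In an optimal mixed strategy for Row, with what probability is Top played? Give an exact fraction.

Row minima: Top → -2, Bottom → -2; maximin = -2.
Column maxima: E → 2, W → 4; minimax = 2.
-2 ≠ 2, so there is no saddle point; optimal play is mixed.
Let Row play Top with probability p. Expected payoff against E: 2p + (-2)(1−p) = 4p − 2; against W: (-2)p + 4(1−p) = −6p + 4.
Setting these equal: 4p − 2 = −6p + 4 ⇒ 10p = 6 ⇒ p = 3/5, and the value is (4)·(3/5) − 2 = 2/5.
For Column: with q = P(E), equating Top's and Bottom's payoffs gives 4q − 2 = −6q + 4 ⇒ q = 3/5.

3/5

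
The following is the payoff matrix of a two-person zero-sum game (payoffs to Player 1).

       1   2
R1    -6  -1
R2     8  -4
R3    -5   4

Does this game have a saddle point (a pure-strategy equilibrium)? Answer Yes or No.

No

Row minima: R1 → -6, R2 → -4, R3 → -5; maximin = -4.
Column maxima: 1 → 8, 2 → 4; minimax = 4.
-4 ≠ 4, so no pure-strategy equilibrium exists.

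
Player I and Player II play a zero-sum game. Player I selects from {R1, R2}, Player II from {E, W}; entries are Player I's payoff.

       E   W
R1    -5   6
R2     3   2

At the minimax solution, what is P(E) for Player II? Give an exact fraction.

1/3

Row minima: R1 → -5, R2 → 2; maximin = 2.
Column maxima: E → 3, W → 6; minimax = 3.
2 ≠ 3, so there is no saddle point; optimal play is mixed.
Let Player I play R1 with probability p. Expected payoff against E: (-5)p + 3(1−p) = −8p + 3; against W: 6p + 2(1−p) = 4p + 2.
Setting these equal: −8p + 3 = 4p + 2 ⇒ −12p = -1 ⇒ p = 1/12, and the value is (-8)·(1/12) + 3 = 7/3.
For Player II: with q = P(E), equating R1's and R2's payoffs gives −11q + 6 = q + 2 ⇒ q = 1/3.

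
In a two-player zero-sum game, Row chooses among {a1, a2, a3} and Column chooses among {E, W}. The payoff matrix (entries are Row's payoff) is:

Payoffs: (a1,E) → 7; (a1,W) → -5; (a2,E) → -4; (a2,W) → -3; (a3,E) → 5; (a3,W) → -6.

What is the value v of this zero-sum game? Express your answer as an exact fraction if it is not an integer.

-41/13

Row minima: a1 → -5, a2 → -4, a3 → -6; maximin = -4.
Column maxima: E → 7, W → -3; minimax = -3.
-4 ≠ -3, so there is no saddle point; optimal play is mixed.
a3 is strictly dominated by a1, so Row never plays it.
On the remaining 2×2 (a1, a2 vs E, W):
Let Row play a1 with probability p. Expected payoff against E: 7p + (-4)(1−p) = 11p − 4; against W: (-5)p + (-3)(1−p) = −2p − 3.
Setting these equal: 11p − 4 = −2p − 3 ⇒ 13p = 1 ⇒ p = 1/13, and the value is (11)·(1/13) − 4 = -41/13.
For Column: with q = P(E), equating a1's and a2's payoffs gives 12q − 5 = −q − 3 ⇒ q = 2/13.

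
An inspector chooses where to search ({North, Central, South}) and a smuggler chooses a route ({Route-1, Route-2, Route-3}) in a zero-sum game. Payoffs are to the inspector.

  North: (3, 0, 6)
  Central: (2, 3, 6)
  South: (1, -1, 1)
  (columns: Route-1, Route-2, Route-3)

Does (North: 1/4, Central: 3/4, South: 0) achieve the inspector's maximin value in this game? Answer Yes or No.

Yes

Against Route-1 this mix gives (1/4)·3 + (3/4)·2 = 9/4.
Against Route-2 this mix gives (1/4)·0 + (3/4)·3 = 9/4.
Against Route-3 this mix gives (1/4)·6 + (3/4)·6 = 6.
All of the smuggler's active replies (Route-1, Route-2) yield 9/4, and no column does worse for the inspector. The mix makes the smuggler indifferent and guarantees 9/4, so it is optimal.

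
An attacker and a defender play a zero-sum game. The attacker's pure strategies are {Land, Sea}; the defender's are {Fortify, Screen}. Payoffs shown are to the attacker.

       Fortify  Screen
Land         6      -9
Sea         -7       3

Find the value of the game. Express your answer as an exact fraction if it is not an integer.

-9/5

Row minima: Land → -9, Sea → -7; maximin = -7.
Column maxima: Fortify → 6, Screen → 3; minimax = 3.
-7 ≠ 3, so there is no saddle point; optimal play is mixed.
Let the attacker play Land with probability p. Expected payoff against Fortify: 6p + (-7)(1−p) = 13p − 7; against Screen: (-9)p + 3(1−p) = −12p + 3.
Setting these equal: 13p − 7 = −12p + 3 ⇒ 25p = 10 ⇒ p = 2/5, and the value is (13)·(2/5) − 7 = -9/5.
For the defender: with q = P(Fortify), equating Land's and Sea's payoffs gives 15q − 9 = −10q + 3 ⇒ q = 12/25.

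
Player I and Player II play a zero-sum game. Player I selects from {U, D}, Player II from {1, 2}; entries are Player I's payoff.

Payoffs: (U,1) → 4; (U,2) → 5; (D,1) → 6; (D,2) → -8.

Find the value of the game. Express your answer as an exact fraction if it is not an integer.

Row minima: U → 4, D → -8; maximin = 4.
Column maxima: 1 → 6, 2 → 5; minimax = 5.
4 ≠ 5, so there is no saddle point; optimal play is mixed.
Let Player I play U with probability p. Expected payoff against 1: 4p + 6(1−p) = −2p + 6; against 2: 5p + (-8)(1−p) = 13p − 8.
Setting these equal: −2p + 6 = 13p − 8 ⇒ −15p = -14 ⇒ p = 14/15, and the value is (-2)·(14/15) + 6 = 62/15.
For Player II: with q = P(1), equating U's and D's payoffs gives −q + 5 = 14q − 8 ⇒ q = 13/15.

62/15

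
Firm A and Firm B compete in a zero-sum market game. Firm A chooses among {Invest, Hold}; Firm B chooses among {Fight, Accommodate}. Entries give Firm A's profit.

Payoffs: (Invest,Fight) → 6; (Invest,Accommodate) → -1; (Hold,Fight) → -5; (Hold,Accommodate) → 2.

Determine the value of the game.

Row minima: Invest → -1, Hold → -5; maximin = -1.
Column maxima: Fight → 6, Accommodate → 2; minimax = 2.
-1 ≠ 2, so there is no saddle point; optimal play is mixed.
Let Firm A play Invest with probability p. Expected payoff against Fight: 6p + (-5)(1−p) = 11p − 5; against Accommodate: (-1)p + 2(1−p) = −3p + 2.
Setting these equal: 11p − 5 = −3p + 2 ⇒ 14p = 7 ⇒ p = 1/2, and the value is (11)·(1/2) − 5 = 1/2.
For Firm B: with q = P(Fight), equating Invest's and Hold's payoffs gives 7q − 1 = −7q + 2 ⇒ q = 3/14.

1/2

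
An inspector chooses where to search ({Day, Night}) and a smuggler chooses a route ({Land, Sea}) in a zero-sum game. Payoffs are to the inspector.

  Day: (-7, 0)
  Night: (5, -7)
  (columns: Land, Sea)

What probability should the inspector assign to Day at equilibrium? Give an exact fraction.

Row minima: Day → -7, Night → -7; maximin = -7.
Column maxima: Land → 5, Sea → 0; minimax = 0.
-7 ≠ 0, so there is no saddle point; optimal play is mixed.
Let the inspector play Day with probability p. Expected payoff against Land: (-7)p + 5(1−p) = −12p + 5; against Sea: 0p + (-7)(1−p) = 7p − 7.
Setting these equal: −12p + 5 = 7p − 7 ⇒ −19p = -12 ⇒ p = 12/19, and the value is (-12)·(12/19) + 5 = -49/19.
For the smuggler: with q = P(Land), equating Day's and Night's payoffs gives −7q = 12q − 7 ⇒ q = 7/19.

12/19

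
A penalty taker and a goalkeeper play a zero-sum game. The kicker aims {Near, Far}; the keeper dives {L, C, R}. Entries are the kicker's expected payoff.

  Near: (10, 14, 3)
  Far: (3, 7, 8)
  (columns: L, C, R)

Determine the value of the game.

71/12

Row minima: Near → 3, Far → 3; maximin = 3.
Column maxima: L → 10, C → 14, R → 8; minimax = 8.
3 ≠ 8, so there is no saddle point; optimal play is mixed.
C is strictly dominated by L (it gives the kicker strictly more in every row), so the keeper never plays it.
On the remaining 2×2 (Near, Far vs L, R):
Let the kicker play Near with probability p. Expected payoff against L: 10p + 3(1−p) = 7p + 3; against R: 3p + 8(1−p) = −5p + 8.
Setting these equal: 7p + 3 = −5p + 8 ⇒ 12p = 5 ⇒ p = 5/12, and the value is (7)·(5/12) + 3 = 71/12.
For the keeper: with q = P(L), equating Near's and Far's payoffs gives 7q + 3 = −5q + 8 ⇒ q = 5/12.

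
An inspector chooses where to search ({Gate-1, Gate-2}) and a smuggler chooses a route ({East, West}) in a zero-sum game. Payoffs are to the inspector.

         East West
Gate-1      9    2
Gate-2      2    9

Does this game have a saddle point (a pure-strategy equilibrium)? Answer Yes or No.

Row minima: Gate-1 → 2, Gate-2 → 2; maximin = 2.
Column maxima: East → 9, West → 9; minimax = 9.
2 ≠ 9, so no pure-strategy equilibrium exists.

No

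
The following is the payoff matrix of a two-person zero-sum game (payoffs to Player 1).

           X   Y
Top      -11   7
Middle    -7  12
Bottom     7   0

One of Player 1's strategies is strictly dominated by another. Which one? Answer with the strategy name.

Middle gives a strictly higher payoff than Top against every column: -7 > -11, 12 > 7.
So Top is strictly dominated and Player 1 never plays it.

Top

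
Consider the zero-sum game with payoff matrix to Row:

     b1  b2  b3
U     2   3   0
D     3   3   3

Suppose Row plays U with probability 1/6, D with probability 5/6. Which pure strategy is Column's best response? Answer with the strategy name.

b3

If Column plays b1, Row's expected payoff is (1/6)·2 + (5/6)·3 = 17/6.
If Column plays b2, Row's expected payoff is (1/6)·3 + (5/6)·3 = 3.
If Column plays b3, Row's expected payoff is (1/6)·0 + (5/6)·3 = 5/2.
Column minimizes Row's payoff; the smallest is 5/2, so the best response is b3.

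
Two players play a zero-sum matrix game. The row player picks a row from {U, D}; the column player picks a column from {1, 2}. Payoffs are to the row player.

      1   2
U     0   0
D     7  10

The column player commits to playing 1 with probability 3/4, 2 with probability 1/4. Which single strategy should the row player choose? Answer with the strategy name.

Expected payoff of U: (3/4)·0 + (1/4)·0 = 0.
Expected payoff of D: (3/4)·7 + (1/4)·10 = 31/4.
The largest is 31/4, so the row player's best response is D.

D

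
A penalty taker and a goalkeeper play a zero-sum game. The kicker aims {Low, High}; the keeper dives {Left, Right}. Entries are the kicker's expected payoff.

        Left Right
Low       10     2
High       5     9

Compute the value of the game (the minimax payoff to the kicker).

Row minima: Low → 2, High → 5; maximin = 5.
Column maxima: Left → 10, Right → 9; minimax = 9.
5 ≠ 9, so there is no saddle point; optimal play is mixed.
Let the kicker play Low with probability p. Expected payoff against Left: 10p + 5(1−p) = 5p + 5; against Right: 2p + 9(1−p) = −7p + 9.
Setting these equal: 5p + 5 = −7p + 9 ⇒ 12p = 4 ⇒ p = 1/3, and the value is (5)·(1/3) + 5 = 20/3.
For the keeper: with q = P(Left), equating Low's and High's payoffs gives 8q + 2 = −4q + 9 ⇒ q = 7/12.

20/3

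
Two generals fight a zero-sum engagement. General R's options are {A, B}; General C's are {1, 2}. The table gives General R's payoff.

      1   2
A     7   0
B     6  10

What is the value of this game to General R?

Row minima: A → 0, B → 6; maximin = 6.
Column maxima: 1 → 7, 2 → 10; minimax = 7.
6 ≠ 7, so there is no saddle point; optimal play is mixed.
Let General R play A with probability p. Expected payoff against 1: 7p + 6(1−p) = p + 6; against 2: 0p + 10(1−p) = −10p + 10.
Setting these equal: p + 6 = −10p + 10 ⇒ 11p = 4 ⇒ p = 4/11, and the value is (1)·(4/11) + 6 = 70/11.
For General C: with q = P(1), equating A's and B's payoffs gives 7q = −4q + 10 ⇒ q = 10/11.

70/11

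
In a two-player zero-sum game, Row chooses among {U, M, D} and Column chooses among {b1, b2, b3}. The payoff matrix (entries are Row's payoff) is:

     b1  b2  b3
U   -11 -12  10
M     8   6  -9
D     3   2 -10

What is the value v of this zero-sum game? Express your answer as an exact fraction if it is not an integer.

-48/37

Row minima: U → -12, M → -9, D → -10; maximin = -9.
Column maxima: b1 → 8, b2 → 6, b3 → 10; minimax = 6.
-9 ≠ 6, so there is no saddle point; optimal play is mixed.
D is strictly dominated by M, so Row never plays it.
b1 is strictly dominated by b2 (it gives Row strictly more in every row), so Column never plays it.
On the remaining 2×2 (U, M vs b2, b3):
Let Row play U with probability p. Expected payoff against b2: (-12)p + 6(1−p) = −18p + 6; against b3: 10p + (-9)(1−p) = 19p − 9.
Setting these equal: −18p + 6 = 19p − 9 ⇒ −37p = -15 ⇒ p = 15/37, and the value is (-18)·(15/37) + 6 = -48/37.
For Column: with q = P(b2), equating U's and M's payoffs gives −22q + 10 = 15q − 9 ⇒ q = 19/37.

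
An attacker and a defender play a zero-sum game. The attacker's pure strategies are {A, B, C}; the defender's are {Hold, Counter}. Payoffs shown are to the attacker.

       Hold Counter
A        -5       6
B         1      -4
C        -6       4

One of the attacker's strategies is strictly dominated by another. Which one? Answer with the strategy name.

A gives a strictly higher payoff than C against every column: -5 > -6, 6 > 4.
So C is strictly dominated and the attacker never plays it.

C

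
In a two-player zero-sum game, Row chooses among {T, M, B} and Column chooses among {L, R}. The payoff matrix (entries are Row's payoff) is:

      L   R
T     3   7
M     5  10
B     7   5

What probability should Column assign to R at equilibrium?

2/7

Row minima: T → 3, M → 5, B → 5; maximin = 5.
Column maxima: L → 7, R → 10; minimax = 7.
5 ≠ 7, so there is no saddle point; optimal play is mixed.
T is strictly dominated by M, so Row never plays it.
On the remaining 2×2 (M, B vs L, R):
Let Row play M with probability p. Expected payoff against L: 5p + 7(1−p) = −2p + 7; against R: 10p + 5(1−p) = 5p + 5.
Setting these equal: −2p + 7 = 5p + 5 ⇒ −7p = -2 ⇒ p = 2/7, and the value is (-2)·(2/7) + 7 = 45/7.
For Column: with q = P(L), equating M's and B's payoffs gives −5q + 10 = 2q + 5 ⇒ q = 5/7.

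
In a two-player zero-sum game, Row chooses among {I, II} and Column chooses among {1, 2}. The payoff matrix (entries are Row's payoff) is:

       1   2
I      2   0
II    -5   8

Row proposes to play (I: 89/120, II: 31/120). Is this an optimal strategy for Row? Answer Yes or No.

Against 1 this mix gives (89/120)·2 + (31/120)·(-5) = 23/120.
Against 2 this mix gives (89/120)·0 + (31/120)·8 = 31/15.
Column will play 1, holding Row to 23/120. Shifting weight toward the row that does better against 1 would raise this floor (the equalizing mix achieves 16/15 against both 1 and 2), so the proposed strategy is not optimal.

No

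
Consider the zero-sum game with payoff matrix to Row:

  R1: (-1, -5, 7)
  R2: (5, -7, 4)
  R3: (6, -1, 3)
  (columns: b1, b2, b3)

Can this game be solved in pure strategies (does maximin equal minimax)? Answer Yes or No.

Row minima: R1 → -5, R2 → -7, R3 → -1; maximin = -1.
Column maxima: b1 → 6, b2 → -1, b3 → 7; minimax = -1.
maximin = minimax = -1, so a saddle point exists.

Yes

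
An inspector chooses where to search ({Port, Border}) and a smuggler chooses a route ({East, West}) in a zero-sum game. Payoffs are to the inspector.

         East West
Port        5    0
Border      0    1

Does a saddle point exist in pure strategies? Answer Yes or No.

Row minima: Port → 0, Border → 0; maximin = 0.
Column maxima: East → 5, West → 1; minimax = 1.
0 ≠ 1, so no pure-strategy equilibrium exists.

No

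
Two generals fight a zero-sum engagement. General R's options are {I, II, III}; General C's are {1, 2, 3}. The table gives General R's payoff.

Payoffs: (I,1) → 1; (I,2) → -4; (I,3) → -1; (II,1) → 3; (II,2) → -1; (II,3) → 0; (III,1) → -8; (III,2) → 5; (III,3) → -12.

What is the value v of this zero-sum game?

-2/3

Row minima: I → -4, II → -1, III → -12; maximin = -1.
Column maxima: 1 → 3, 2 → 5, 3 → 0; minimax = 0.
-1 ≠ 0, so there is no saddle point; optimal play is mixed.
I is strictly dominated by II, so General R never plays it.
1 is strictly dominated by 3 (it gives General R strictly more in every row), so General C never plays it.
On the remaining 2×2 (II, III vs 2, 3):
Let General R play II with probability p. Expected payoff against 2: (-1)p + 5(1−p) = −6p + 5; against 3: 0p + (-12)(1−p) = 12p − 12.
Setting these equal: −6p + 5 = 12p − 12 ⇒ −18p = -17 ⇒ p = 17/18, and the value is (-6)·(17/18) + 5 = -2/3.
For General C: with q = P(2), equating II's and III's payoffs gives −q = 17q − 12 ⇒ q = 2/3.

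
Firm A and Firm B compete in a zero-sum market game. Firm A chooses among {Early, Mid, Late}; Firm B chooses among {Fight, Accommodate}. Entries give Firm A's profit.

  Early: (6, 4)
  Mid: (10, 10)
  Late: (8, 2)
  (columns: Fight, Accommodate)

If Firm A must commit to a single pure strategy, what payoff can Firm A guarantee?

Row minima: Early → 4, Mid → 10, Late → 2.
The best of these is 10.

10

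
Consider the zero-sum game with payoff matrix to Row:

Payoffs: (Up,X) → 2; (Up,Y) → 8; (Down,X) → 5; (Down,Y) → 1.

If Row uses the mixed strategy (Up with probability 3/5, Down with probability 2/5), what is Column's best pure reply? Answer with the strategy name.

X

If Column plays X, Row's expected payoff is (3/5)·2 + (2/5)·5 = 16/5.
If Column plays Y, Row's expected payoff is (3/5)·8 + (2/5)·1 = 26/5.
Column minimizes Row's payoff; the smallest is 16/5, so the best response is X.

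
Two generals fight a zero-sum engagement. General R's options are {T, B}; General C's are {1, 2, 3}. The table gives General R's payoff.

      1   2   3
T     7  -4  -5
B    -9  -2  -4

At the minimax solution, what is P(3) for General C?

Row minima: T → -5, B → -9; maximin = -5.
Column maxima: 1 → 7, 2 → -2, 3 → -4; minimax = -4.
-5 ≠ -4, so there is no saddle point; optimal play is mixed.
2 is strictly dominated by 3 (it gives General R strictly more in every row), so General C never plays it.
On the remaining 2×2 (T, B vs 1, 3):
Let General R play T with probability p. Expected payoff against 1: 7p + (-9)(1−p) = 16p − 9; against 3: (-5)p + (-4)(1−p) = −p − 4.
Setting these equal: 16p − 9 = −p − 4 ⇒ 17p = 5 ⇒ p = 5/17, and the value is (16)·(5/17) − 9 = -73/17.
For General C: with q = P(1), equating T's and B's payoffs gives 12q − 5 = −5q − 4 ⇒ q = 1/17.

16/17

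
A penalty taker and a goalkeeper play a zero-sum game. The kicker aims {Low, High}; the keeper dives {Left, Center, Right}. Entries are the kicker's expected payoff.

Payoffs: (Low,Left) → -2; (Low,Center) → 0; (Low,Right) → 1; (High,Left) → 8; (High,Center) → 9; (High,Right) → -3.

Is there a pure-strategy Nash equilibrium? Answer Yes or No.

Row minima: Low → -2, High → -3; maximin = -2.
Column maxima: Left → 8, Center → 9, Right → 1; minimax = 1.
-2 ≠ 1, so no pure-strategy equilibrium exists.

No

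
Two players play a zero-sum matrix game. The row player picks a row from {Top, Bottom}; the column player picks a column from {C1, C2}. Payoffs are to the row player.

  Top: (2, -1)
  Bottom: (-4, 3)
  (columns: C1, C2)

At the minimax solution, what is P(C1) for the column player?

2/5

Row minima: Top → -1, Bottom → -4; maximin = -1.
Column maxima: C1 → 2, C2 → 3; minimax = 2.
-1 ≠ 2, so there is no saddle point; optimal play is mixed.
Let the row player play Top with probability p. Expected payoff against C1: 2p + (-4)(1−p) = 6p − 4; against C2: (-1)p + 3(1−p) = −4p + 3.
Setting these equal: 6p − 4 = −4p + 3 ⇒ 10p = 7 ⇒ p = 7/10, and the value is (6)·(7/10) − 4 = 1/5.
For the column player: with q = P(C1), equating Top's and Bottom's payoffs gives 3q − 1 = −7q + 3 ⇒ q = 2/5.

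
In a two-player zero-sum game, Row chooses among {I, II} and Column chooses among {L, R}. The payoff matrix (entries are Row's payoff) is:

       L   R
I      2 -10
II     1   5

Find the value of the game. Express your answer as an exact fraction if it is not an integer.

5/4

Row minima: I → -10, II → 1; maximin = 1.
Column maxima: L → 2, R → 5; minimax = 2.
1 ≠ 2, so there is no saddle point; optimal play is mixed.
Let Row play I with probability p. Expected payoff against L: 2p + 1(1−p) = p + 1; against R: (-10)p + 5(1−p) = −15p + 5.
Setting these equal: p + 1 = −15p + 5 ⇒ 16p = 4 ⇒ p = 1/4, and the value is (1)·(1/4) + 1 = 5/4.
For Column: with q = P(L), equating I's and II's payoffs gives 12q − 10 = −4q + 5 ⇒ q = 15/16.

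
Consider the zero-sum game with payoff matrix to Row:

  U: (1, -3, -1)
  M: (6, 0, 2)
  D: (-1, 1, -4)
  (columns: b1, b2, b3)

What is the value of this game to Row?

2/7

Row minima: U → -3, M → 0, D → -4; maximin = 0.
Column maxima: b1 → 6, b2 → 1, b3 → 2; minimax = 1.
0 ≠ 1, so there is no saddle point; optimal play is mixed.
U is strictly dominated by M, so Row never plays it.
b1 is strictly dominated by b3 (it gives Row strictly more in every row), so Column never plays it.
On the remaining 2×2 (M, D vs b2, b3):
Let Row play M with probability p. Expected payoff against b2: 0p + 1(1−p) = −p + 1; against b3: 2p + (-4)(1−p) = 6p − 4.
Setting these equal: −p + 1 = 6p − 4 ⇒ −7p = -5 ⇒ p = 5/7, and the value is (-1)·(5/7) + 1 = 2/7.
For Column: with q = P(b2), equating M's and D's payoffs gives −2q + 2 = 5q − 4 ⇒ q = 6/7.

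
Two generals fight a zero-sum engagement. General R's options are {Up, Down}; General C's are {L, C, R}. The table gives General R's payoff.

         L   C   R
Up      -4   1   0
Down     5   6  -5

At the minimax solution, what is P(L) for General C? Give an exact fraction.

Row minima: Up → -4, Down → -5; maximin = -4.
Column maxima: L → 5, C → 6, R → 0; minimax = 0.
-4 ≠ 0, so there is no saddle point; optimal play is mixed.
C is strictly dominated by L (it gives General R strictly more in every row), so General C never plays it.
On the remaining 2×2 (Up, Down vs L, R):
Let General R play Up with probability p. Expected payoff against L: (-4)p + 5(1−p) = −9p + 5; against R: 0p + (-5)(1−p) = 5p − 5.
Setting these equal: −9p + 5 = 5p − 5 ⇒ −14p = -10 ⇒ p = 5/7, and the value is (-9)·(5/7) + 5 = -10/7.
For General C: with q = P(L), equating Up's and Down's payoffs gives −4q = 10q − 5 ⇒ q = 5/14.

5/14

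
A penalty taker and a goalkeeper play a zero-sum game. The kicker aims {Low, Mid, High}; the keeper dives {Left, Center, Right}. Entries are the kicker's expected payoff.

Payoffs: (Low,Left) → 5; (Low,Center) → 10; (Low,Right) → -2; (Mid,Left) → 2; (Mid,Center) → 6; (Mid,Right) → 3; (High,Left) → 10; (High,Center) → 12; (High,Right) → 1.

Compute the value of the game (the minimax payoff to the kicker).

14/5

Row minima: Low → -2, Mid → 2, High → 1; maximin = 2.
Column maxima: Left → 10, Center → 12, Right → 3; minimax = 3.
2 ≠ 3, so there is no saddle point; optimal play is mixed.
Low is strictly dominated by High, so the kicker never plays it.
Center is strictly dominated by Left (it gives the kicker strictly more in every row), so the keeper never plays it.
On the remaining 2×2 (Mid, High vs Left, Right):
Let the kicker play Mid with probability p. Expected payoff against Left: 2p + 10(1−p) = −8p + 10; against Right: 3p + 1(1−p) = 2p + 1.
Setting these equal: −8p + 10 = 2p + 1 ⇒ −10p = -9 ⇒ p = 9/10, and the value is (-8)·(9/10) + 10 = 14/5.
For the keeper: with q = P(Left), equating Mid's and High's payoffs gives −q + 3 = 9q + 1 ⇒ q = 1/5.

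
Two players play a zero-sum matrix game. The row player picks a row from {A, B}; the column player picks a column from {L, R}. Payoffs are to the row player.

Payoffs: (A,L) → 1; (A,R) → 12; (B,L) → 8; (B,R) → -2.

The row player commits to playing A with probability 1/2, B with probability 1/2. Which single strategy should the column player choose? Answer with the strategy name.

L

If the column player plays L, the row player's expected payoff is (1/2)·1 + (1/2)·8 = 9/2.
If the column player plays R, the row player's expected payoff is (1/2)·12 + (1/2)·(-2) = 5.
The column player minimizes the row player's payoff; the smallest is 9/2, so the best response is L.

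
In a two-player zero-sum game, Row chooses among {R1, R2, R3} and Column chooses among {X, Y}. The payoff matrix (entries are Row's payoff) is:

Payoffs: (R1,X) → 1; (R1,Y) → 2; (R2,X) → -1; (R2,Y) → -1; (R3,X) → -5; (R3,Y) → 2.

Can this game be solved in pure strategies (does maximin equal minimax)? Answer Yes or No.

Row minima: R1 → 1, R2 → -1, R3 → -5; maximin = 1.
Column maxima: X → 1, Y → 2; minimax = 1.
maximin = minimax = 1, so a saddle point exists.

Yes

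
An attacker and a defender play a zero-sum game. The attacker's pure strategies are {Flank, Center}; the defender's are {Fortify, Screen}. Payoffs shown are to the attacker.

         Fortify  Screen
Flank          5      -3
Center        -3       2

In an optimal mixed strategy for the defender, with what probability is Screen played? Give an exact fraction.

Row minima: Flank → -3, Center → -3; maximin = -3.
Column maxima: Fortify → 5, Screen → 2; minimax = 2.
-3 ≠ 2, so there is no saddle point; optimal play is mixed.
Let the attacker play Flank with probability p. Expected payoff against Fortify: 5p + (-3)(1−p) = 8p − 3; against Screen: (-3)p + 2(1−p) = −5p + 2.
Setting these equal: 8p − 3 = −5p + 2 ⇒ 13p = 5 ⇒ p = 5/13, and the value is (8)·(5/13) − 3 = 1/13.
For the defender: with q = P(Fortify), equating Flank's and Center's payoffs gives 8q − 3 = −5q + 2 ⇒ q = 5/13.

8/13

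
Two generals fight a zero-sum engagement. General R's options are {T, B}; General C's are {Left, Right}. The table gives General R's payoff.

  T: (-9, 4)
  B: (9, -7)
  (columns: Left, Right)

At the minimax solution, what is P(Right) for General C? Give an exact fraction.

Row minima: T → -9, B → -7; maximin = -7.
Column maxima: Left → 9, Right → 4; minimax = 4.
-7 ≠ 4, so there is no saddle point; optimal play is mixed.
Let General R play T with probability p. Expected payoff against Left: (-9)p + 9(1−p) = −18p + 9; against Right: 4p + (-7)(1−p) = 11p − 7.
Setting these equal: −18p + 9 = 11p − 7 ⇒ −29p = -16 ⇒ p = 16/29, and the value is (-18)·(16/29) + 9 = -27/29.
For General C: with q = P(Left), equating T's and B's payoffs gives −13q + 4 = 16q − 7 ⇒ q = 11/29.

18/29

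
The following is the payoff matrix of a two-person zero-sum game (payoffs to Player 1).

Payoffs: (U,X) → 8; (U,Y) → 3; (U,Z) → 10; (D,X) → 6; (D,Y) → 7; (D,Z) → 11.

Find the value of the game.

19/3

Row minima: U → 3, D → 6; maximin = 6.
Column maxima: X → 8, Y → 7, Z → 11; minimax = 7.
6 ≠ 7, so there is no saddle point; optimal play is mixed.
Z is strictly dominated by X (it gives Player 1 strictly more in every row), so Player 2 never plays it.
On the remaining 2×2 (U, D vs X, Y):
Let Player 1 play U with probability p. Expected payoff against X: 8p + 6(1−p) = 2p + 6; against Y: 3p + 7(1−p) = −4p + 7.
Setting these equal: 2p + 6 = −4p + 7 ⇒ 6p = 1 ⇒ p = 1/6, and the value is (2)·(1/6) + 6 = 19/3.
For Player 2: with q = P(X), equating U's and D's payoffs gives 5q + 3 = −q + 7 ⇒ q = 2/3.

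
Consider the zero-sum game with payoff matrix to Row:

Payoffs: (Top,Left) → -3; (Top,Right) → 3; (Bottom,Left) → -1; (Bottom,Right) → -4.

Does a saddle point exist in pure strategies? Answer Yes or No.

Row minima: Top → -3, Bottom → -4; maximin = -3.
Column maxima: Left → -1, Right → 3; minimax = -1.
-3 ≠ -1, so no pure-strategy equilibrium exists.

No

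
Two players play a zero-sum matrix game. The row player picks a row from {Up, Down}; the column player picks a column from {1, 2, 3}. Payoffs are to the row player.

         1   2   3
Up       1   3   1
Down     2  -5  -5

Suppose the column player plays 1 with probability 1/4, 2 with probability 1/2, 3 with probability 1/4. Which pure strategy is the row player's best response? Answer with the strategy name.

Up

Expected payoff of Up: (1/4)·1 + (1/2)·3 + (1/4)·1 = 2.
Expected payoff of Down: (1/4)·2 + (1/2)·(-5) + (1/4)·(-5) = -13/4.
The largest is 2, so the row player's best response is Up.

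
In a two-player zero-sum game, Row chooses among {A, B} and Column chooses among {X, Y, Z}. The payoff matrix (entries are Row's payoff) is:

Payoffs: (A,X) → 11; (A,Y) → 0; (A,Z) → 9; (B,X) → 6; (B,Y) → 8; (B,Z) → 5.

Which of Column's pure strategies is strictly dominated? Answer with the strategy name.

X

Z holds Row's payoff strictly below X in every row: 9 < 11, 5 < 6.
So X is strictly dominated for Column.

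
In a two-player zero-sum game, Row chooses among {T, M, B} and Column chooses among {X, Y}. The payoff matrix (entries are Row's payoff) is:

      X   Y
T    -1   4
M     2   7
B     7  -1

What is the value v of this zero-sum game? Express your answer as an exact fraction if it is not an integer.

51/13

Row minima: T → -1, M → 2, B → -1; maximin = 2.
Column maxima: X → 7, Y → 7; minimax = 7.
2 ≠ 7, so there is no saddle point; optimal play is mixed.
T is strictly dominated by M, so Row never plays it.
On the remaining 2×2 (M, B vs X, Y):
Let Row play M with probability p. Expected payoff against X: 2p + 7(1−p) = −5p + 7; against Y: 7p + (-1)(1−p) = 8p − 1.
Setting these equal: −5p + 7 = 8p − 1 ⇒ −13p = -8 ⇒ p = 8/13, and the value is (-5)·(8/13) + 7 = 51/13.
For Column: with q = P(X), equating M's and B's payoffs gives −5q + 7 = 8q − 1 ⇒ q = 8/13.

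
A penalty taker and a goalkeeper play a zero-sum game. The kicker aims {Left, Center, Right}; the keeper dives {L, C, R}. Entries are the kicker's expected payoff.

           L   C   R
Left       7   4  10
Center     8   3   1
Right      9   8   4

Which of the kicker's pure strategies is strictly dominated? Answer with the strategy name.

Right gives a strictly higher payoff than Center against every column: 9 > 8, 8 > 3, 4 > 1.
So Center is strictly dominated and the kicker never plays it.

Center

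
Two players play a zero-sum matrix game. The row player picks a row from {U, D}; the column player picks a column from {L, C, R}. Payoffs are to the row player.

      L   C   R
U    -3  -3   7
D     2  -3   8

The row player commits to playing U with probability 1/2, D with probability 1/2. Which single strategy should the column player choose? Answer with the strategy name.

If the column player plays L, the row player's expected payoff is (1/2)·(-3) + (1/2)·2 = -1/2.
If the column player plays C, the row player's expected payoff is (1/2)·(-3) + (1/2)·(-3) = -3.
If the column player plays R, the row player's expected payoff is (1/2)·7 + (1/2)·8 = 15/2.
The column player minimizes the row player's payoff; the smallest is -3, so the best response is C.

C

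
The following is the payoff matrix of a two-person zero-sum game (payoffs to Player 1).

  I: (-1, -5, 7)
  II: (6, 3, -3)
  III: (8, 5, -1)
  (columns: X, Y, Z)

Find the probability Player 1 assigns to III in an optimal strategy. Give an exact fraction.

Row minima: I → -5, II → -3, III → -1; maximin = -1.
Column maxima: X → 8, Y → 5, Z → 7; minimax = 5.
-1 ≠ 5, so there is no saddle point; optimal play is mixed.
II is strictly dominated by III, so Player 1 never plays it.
X is strictly dominated by Y (it gives Player 1 strictly more in every row), so Player 2 never plays it.
On the remaining 2×2 (I, III vs Y, Z):
Let Player 1 play I with probability p. Expected payoff against Y: (-5)p + 5(1−p) = −10p + 5; against Z: 7p + (-1)(1−p) = 8p − 1.
Setting these equal: −10p + 5 = 8p − 1 ⇒ −18p = -6 ⇒ p = 1/3, and the value is (-10)·(1/3) + 5 = 5/3.
For Player 2: with q = P(Y), equating I's and III's payoffs gives −12q + 7 = 6q − 1 ⇒ q = 4/9.

2/3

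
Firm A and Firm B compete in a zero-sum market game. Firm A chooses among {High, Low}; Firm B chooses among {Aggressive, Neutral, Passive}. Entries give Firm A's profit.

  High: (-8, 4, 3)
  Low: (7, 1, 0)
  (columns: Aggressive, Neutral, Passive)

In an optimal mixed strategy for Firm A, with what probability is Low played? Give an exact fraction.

11/18

Row minima: High → -8, Low → 0; maximin = 0.
Column maxima: Aggressive → 7, Neutral → 4, Passive → 3; minimax = 3.
0 ≠ 3, so there is no saddle point; optimal play is mixed.
Neutral is strictly dominated by Passive (it gives Firm A strictly more in every row), so Firm B never plays it.
On the remaining 2×2 (High, Low vs Aggressive, Passive):
Let Firm A play High with probability p. Expected payoff against Aggressive: (-8)p + 7(1−p) = −15p + 7; against Passive: 3p + 0(1−p) = 3p.
Setting these equal: −15p + 7 = 3p ⇒ −18p = -7 ⇒ p = 7/18, and the value is (-15)·(7/18) + 7 = 7/6.
For Firm B: with q = P(Aggressive), equating High's and Low's payoffs gives −11q + 3 = 7q ⇒ q = 1/6.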